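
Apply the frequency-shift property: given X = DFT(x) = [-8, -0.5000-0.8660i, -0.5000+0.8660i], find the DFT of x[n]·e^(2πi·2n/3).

Modulation property: DFT(ω_3^(-2n)·x[n]) = X[(k-2) mod 3], so circularly shift X by 2 positions.

X[k-2] = [-0.5000-0.8660i, -0.5000+0.8660i, -8]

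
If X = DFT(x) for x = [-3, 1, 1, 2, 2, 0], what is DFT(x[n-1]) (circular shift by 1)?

Time shift by 1: X_shifted[k] = ω_6^(1k) · X[k]
Shifted x = [0, -3, 1, 1, 2, 2]

DFT(x[n-1]) = [3, -3.0000+5.1962i, 3.4641i, 3, -3.4641i, -3.0000-5.1962i]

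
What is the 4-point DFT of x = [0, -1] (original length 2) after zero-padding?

Original 2-point DFT: [-1, 1]
Zero-padded 4-point DFT provides frequency interpolation.

DFT_4([x, 0, ...]) = [-1, 1i, 1, -1i]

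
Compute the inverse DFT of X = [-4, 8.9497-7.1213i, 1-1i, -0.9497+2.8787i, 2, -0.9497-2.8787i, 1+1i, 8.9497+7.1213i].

x[n] = (1/8) Σ(k=0 to 7) X[k] · e^(2πikn/8)

Computing each x[n]:
x[0] = 2
x[1] = 2
x[2] = 2
x[3] = -2
x[4] = -2
x[5] = -3
x[6] = -3
x[7] = 0

x = [2, 2, 2, -2, -2, -3, -3, 0]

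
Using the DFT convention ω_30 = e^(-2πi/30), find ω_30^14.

ω_30^14 = e^(-2πi·14/30)
= cos(-2π·14/30) + i·sin(-2π·14/30)
= cos(-28π/30) + i·sin(-28π/30)

ω_30^14 = cos(-28π/30) + i·sin(-28π/30) = -0.9781-0.2079i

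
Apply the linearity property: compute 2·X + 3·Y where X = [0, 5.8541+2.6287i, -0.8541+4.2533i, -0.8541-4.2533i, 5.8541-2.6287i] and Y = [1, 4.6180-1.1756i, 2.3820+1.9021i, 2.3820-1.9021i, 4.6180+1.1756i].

By linearity: DFT(2x + 3y) = 2·DFT(x) + 3·DFT(y)
= 2·[0, 5.8541+2.6287i, -0.8541+4.2533i, -0.8541-4.2533i, 5.8541-2.6287i] + 3·[1, 4.6180-1.1756i, 2.3820+1.9021i, 2.3820-1.9021i, 4.6180+1.1756i]

Computing element-wise:
Z[0] = 2·(0) + 3·(1) = 3
Z[1] = 2·(5.8541+2.6287i) + 3·(4.6180-1.1756i) = 25.5622+1.7306i
Z[2] = 2·(-0.8541+4.2533i) + 3·(2.3820+1.9021i) = 5.4378+14.2129i
Z[3] = 2·(-0.8541-4.2533i) + 3·(2.3820-1.9021i) = 5.4378-14.2129i
Z[4] = 2·(5.8541-2.6287i) + 3·(4.6180+1.1756i) = 25.5622-1.7306i

DFT(2x + 3y) = 2·X + 3·Y = [3, 25.5622+1.7306i, 5.4378+14.2129i, 5.4378-14.2129i, 25.5622-1.7306i]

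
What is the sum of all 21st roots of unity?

Sum of all nth roots of unity equals 0 for n > 1 (geometric series with r ≠ 1).

0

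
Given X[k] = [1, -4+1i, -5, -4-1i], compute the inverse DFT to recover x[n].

x[n] = (1/4) Σ(k=0 to 3) X[k] · e^(2πikn/4)

Computing each x[n]:
x[0] = -3
x[1] = 1
x[2] = 1
x[3] = 2

x = [-3, 1, 1, 2]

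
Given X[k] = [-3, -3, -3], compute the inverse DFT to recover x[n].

x[n] = (1/3) Σ(k=0 to 2) X[k] · e^(2πikn/3)

Computing each x[n]:
x[0] = -3
x[1] = 0
x[2] = 0

x = [-3, 0, 0]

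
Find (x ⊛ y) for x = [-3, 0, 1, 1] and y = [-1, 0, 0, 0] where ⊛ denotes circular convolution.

(x ⊛ y)[n] = Σ(m=0 to 3) x[m] · y[(n-m) mod 4]

Computing each output sample:
(x ⊛ y)[0] = 3
(x ⊛ y)[1] = 0
(x ⊛ y)[2] = -1
(x ⊛ y)[3] = -1

x ⊛ y = [3, 0, -1, -1]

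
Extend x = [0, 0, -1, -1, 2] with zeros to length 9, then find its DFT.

Original 5-point DFT: [0, 2.2361+1.9021i, -2.2361+1.1756i, -2.2361-1.1756i, 2.2361-1.9021i]
Zero-padded 9-point DFT provides frequency interpolation.

DFT_9([x, 0, ...]) = [0, -1.5530+1.1668i, 2.9718+0.7616i, -1.5000-2.5981i, 0.0813+2.1929i, 0.0813-2.1929i, -1.5000+2.5981i, 2.9718-0.7616i, -1.5530-1.1668i]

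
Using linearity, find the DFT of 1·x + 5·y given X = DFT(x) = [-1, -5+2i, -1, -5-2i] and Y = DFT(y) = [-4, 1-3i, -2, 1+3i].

By linearity: DFT(1x + 5y) = 1·DFT(x) + 5·DFT(y)
= 1·[-1, -5+2i, -1, -5-2i] + 5·[-4, 1-3i, -2, 1+3i]

Computing element-wise:
Z[0] = 1·(-1) + 5·(-4) = -21
Z[1] = 1·(-5+2i) + 5·(1-3i) = -13i
Z[2] = 1·(-1) + 5·(-2) = -11
Z[3] = 1·(-5-2i) + 5·(1+3i) = 13i

DFT(1x + 5y) = 1·X + 5·Y = [-21, -13i, -11, 13i]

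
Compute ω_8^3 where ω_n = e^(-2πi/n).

ω_8^3 = e^(-2πi·3/8)
= cos(-2π·3/8) + i·sin(-2π·3/8)
= cos(-6π/8) + i·sin(-6π/8)

ω_8^3 = cos(-6π/8) + i·sin(-6π/8) = -0.7071-0.7071i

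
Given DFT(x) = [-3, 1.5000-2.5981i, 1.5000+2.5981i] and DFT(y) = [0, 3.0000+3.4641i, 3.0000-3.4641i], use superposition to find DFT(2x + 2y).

By linearity: DFT(2x + 2y) = 2·DFT(x) + 2·DFT(y)
= 2·[-3, 1.5000-2.5981i, 1.5000+2.5981i] + 2·[0, 3.0000+3.4641i, 3.0000-3.4641i]

Computing element-wise:
Z[0] = 2·(-3) + 2·(0) = -6
Z[1] = 2·(1.5000-2.5981i) + 2·(3.0000+3.4641i) = 9.0000+1.7320i
Z[2] = 2·(1.5000+2.5981i) + 2·(3.0000-3.4641i) = 9.0000-1.7320i

DFT(2x + 2y) = 2·X + 2·Y = [-6, 9.0000+1.7320i, 9.0000-1.7320i]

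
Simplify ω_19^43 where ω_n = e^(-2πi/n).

Since ω_19^19 = 1, powers reduce modulo 19.
43 mod 19 = 5
So ω_19^43 = ω_19^5 = e^(-2πi·5/19)

ω_19^43 = ω_19^5 = -0.0826-0.9966i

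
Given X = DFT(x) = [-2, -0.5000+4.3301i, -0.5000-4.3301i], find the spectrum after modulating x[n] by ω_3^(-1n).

Modulation property: DFT(ω_3^(-1n)·x[n]) = X[(k-1) mod 3], so circularly shift X by 1 positions.

X[k-1] = [-0.5000-4.3301i, -2, -0.5000+4.3301i]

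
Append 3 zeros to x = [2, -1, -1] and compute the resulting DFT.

Original 3-point DFT: [0, 3, 3]
Zero-padded 6-point DFT provides frequency interpolation.

DFT_6([x, 0, ...]) = [0, 2.0000+1.7321i, 3, 2, 3, 2.0000-1.7321i]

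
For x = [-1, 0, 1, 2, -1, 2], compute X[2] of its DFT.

X[2] = Σ(n=0 to 5) x[n] · ω_6^(2n) where ω_6 = e^(-2πi/6)
= (-1)·ω_6^0 + (0)·ω_6^2 + (1)·ω_6^4 + (2)·ω_6^6 + (-1)·ω_6^8 + (2)·ω_6^10

X[2] = 3.4641i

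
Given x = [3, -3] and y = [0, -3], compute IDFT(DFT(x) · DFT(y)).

(x ⊛ y)[n] = Σ(m=0 to 1) x[m] · y[(n-m) mod 2]

Computing each output sample:
(x ⊛ y)[0] = 9
(x ⊛ y)[1] = -9

x ⊛ y = [9, -9]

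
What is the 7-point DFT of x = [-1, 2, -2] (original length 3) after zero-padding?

Original 3-point DFT: [-1, -1.0000-3.4641i, -1.0000+3.4641i]
Zero-padded 7-point DFT provides frequency interpolation.

DFT_7([x, 0, ...]) = [-1, 0.6920+0.3862i, 0.3569-2.8176i, -4.0489-2.4314i, -4.0489+2.4314i, 0.3569+2.8176i, 0.6920-0.3862i]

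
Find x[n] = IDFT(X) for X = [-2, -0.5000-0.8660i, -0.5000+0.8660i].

x[n] = (1/3) Σ(k=0 to 2) X[k] · e^(2πikn/3)

Computing each x[n]:
x[0] = -1
x[1] = 0
x[2] = -1

x = [-1, 0, -1]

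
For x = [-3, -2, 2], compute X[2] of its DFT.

X[2] = Σ(n=0 to 2) x[n] · ω_3^(2n) where ω_3 = e^(-2πi/3)
= (-3)·ω_3^0 + (-2)·ω_3^2 + (2)·ω_3^4

X[2] = -3.0000-3.4641i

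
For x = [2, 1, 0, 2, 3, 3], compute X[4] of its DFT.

X[4] = Σ(n=0 to 5) x[n] · ω_6^(4n) where ω_6 = e^(-2πi/6)
= (2)·ω_6^0 + (1)·ω_6^4 + (0)·ω_6^8 + (2)·ω_6^12 + (3)·ω_6^16 + (3)·ω_6^20

X[4] = 0.5000+0.8660i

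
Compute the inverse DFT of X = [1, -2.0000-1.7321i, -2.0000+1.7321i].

x[n] = (1/3) Σ(k=0 to 2) X[k] · e^(2πikn/3)

Computing each x[n]:
x[0] = -1
x[1] = 2
x[2] = 0

x = [-1, 2, 0]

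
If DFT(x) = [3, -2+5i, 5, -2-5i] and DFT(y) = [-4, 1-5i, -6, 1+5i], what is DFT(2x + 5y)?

By linearity: DFT(2x + 5y) = 2·DFT(x) + 5·DFT(y)
= 2·[3, -2+5i, 5, -2-5i] + 5·[-4, 1-5i, -6, 1+5i]

Computing element-wise:
Z[0] = 2·(3) + 5·(-4) = -14
Z[1] = 2·(-2+5i) + 5·(1-5i) = 1-15i
Z[2] = 2·(5) + 5·(-6) = -20
Z[3] = 2·(-2-5i) + 5·(1+5i) = 1+15i

DFT(2x + 5y) = 2·X + 5·Y = [-14, 1-15i, -20, 1+15i]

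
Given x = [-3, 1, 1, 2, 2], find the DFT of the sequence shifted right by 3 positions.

Time shift by 3: X_shifted[k] = ω_5^(3k) · X[k]
Shifted x = [1, 2, 2, -3, 1]

DFT(x[n-3]) = [3, 2.7361-3.8900i, -1.7361+4.1675i, -1.7361-4.1675i, 2.7361+3.8900i]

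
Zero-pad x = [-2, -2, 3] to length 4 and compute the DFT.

Original 3-point DFT: [-1, -2.5000+4.3301i, -2.5000-4.3301i]
Zero-padded 4-point DFT provides frequency interpolation.

DFT_4([x, 0, ...]) = [-1, -5+2i, 3, -5-2i]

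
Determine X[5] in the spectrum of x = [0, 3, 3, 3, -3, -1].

X[5] = Σ(n=0 to 5) x[n] · ω_6^(5n) where ω_6 = e^(-2πi/6)
= (0)·ω_6^0 + (3)·ω_6^5 + (3)·ω_6^10 + (3)·ω_6^15 + (-3)·ω_6^20 + (-1)·ω_6^25

X[5] = -2.0000+8.6603i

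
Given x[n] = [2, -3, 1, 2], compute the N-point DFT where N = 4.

X[k] = Σ(n=0 to 3) x[n] · ω_4^(nk)
where ω_4 = e^(-2πi/4)

Computing each X[k]:
X[0] = 2
X[1] = 1+5i
X[2] = 4
X[3] = 1-5i

X = [2, 1+5i, 4, 1-5i]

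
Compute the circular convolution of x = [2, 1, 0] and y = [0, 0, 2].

(x ⊛ y)[n] = Σ(m=0 to 2) x[m] · y[(n-m) mod 3]

Computing each output sample:
(x ⊛ y)[0] = 2
(x ⊛ y)[1] = 0
(x ⊛ y)[2] = 4

x ⊛ y = [2, 0, 4]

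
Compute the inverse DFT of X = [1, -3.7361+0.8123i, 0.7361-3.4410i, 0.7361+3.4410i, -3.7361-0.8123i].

x[n] = (1/5) Σ(k=0 to 4) X[k] · e^(2πikn/5)

Computing each x[n]:
x[0] = -1
x[1] = 0
x[2] = 0
x[3] = 3
x[4] = -1

x = [-1, 0, 0, 3, -1]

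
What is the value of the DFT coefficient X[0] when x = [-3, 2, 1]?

X[0] = Σ(n=0 to 2) x[n] · ω_3^0 = Σ x[n]
= (-3) + (2) + (1)

X[0] = 0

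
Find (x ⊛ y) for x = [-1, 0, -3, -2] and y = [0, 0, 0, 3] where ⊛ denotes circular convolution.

(x ⊛ y)[n] = Σ(m=0 to 3) x[m] · y[(n-m) mod 4]

Computing each output sample:
(x ⊛ y)[0] = 0
(x ⊛ y)[1] = -9
(x ⊛ y)[2] = -6
(x ⊛ y)[3] = -3

x ⊛ y = [0, -9, -6, -3]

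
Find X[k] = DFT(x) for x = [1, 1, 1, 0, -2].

X[k] = Σ(n=0 to 4) x[n] · ω_5^(nk)
where ω_5 = e^(-2πi/5)

Computing each X[k]:
X[0] = 1
X[1] = -0.1180-3.4410i
X[2] = 2.1180-0.8123i
X[3] = 2.1180+0.8123i
X[4] = -0.1180+3.4410i

X = [1, -0.1180-3.4410i, 2.1180-0.8123i, 2.1180+0.8123i, -0.1180+3.4410i]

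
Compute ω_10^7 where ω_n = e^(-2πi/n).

ω_10^7 = e^(-2πi·7/10)
= cos(-2π·7/10) + i·sin(-2π·7/10)
= cos(-14π/10) + i·sin(-14π/10)

ω_10^7 = cos(-14π/10) + i·sin(-14π/10) = -0.3090+0.9511i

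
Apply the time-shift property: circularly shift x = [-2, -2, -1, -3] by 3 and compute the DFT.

Time shift by 3: X_shifted[k] = ω_4^(3k) · X[k]
Shifted x = [-2, -1, -3, -2]

DFT(x[n-3]) = [-8, 1-1i, -2, 1+1i]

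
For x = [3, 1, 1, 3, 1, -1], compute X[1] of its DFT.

X[1] = Σ(n=0 to 5) x[n] · ω_6^(1n) where ω_6 = e^(-2πi/6)
= (3)·ω_6^0 + (1)·ω_6^1 + (1)·ω_6^2 + (3)·ω_6^3 + (1)·ω_6^4 + (-1)·ω_6^5

X[1] = -1.0000-1.7321i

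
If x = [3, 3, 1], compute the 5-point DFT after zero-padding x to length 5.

Original 3-point DFT: [7, 1.0000-1.7321i, 1.0000+1.7321i]
Zero-padded 5-point DFT provides frequency interpolation.

DFT_5([x, 0, ...]) = [7, 3.1180-3.4410i, 0.8820-0.8123i, 0.8820+0.8123i, 3.1180+3.4410i]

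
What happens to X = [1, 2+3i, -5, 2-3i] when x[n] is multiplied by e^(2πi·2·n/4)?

Modulation property: DFT(ω_4^(-2n)·x[n]) = X[(k-2) mod 4], so circularly shift X by 2 positions.

X[k-2] = [-5, 2-3i, 1, 2+3i]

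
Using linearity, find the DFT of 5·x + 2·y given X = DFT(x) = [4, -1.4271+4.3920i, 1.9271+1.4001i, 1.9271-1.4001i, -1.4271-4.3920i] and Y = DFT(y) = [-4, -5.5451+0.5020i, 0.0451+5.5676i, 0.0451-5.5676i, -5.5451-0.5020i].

By linearity: DFT(5x + 2y) = 5·DFT(x) + 2·DFT(y)
= 5·[4, -1.4271+4.3920i, 1.9271+1.4001i, 1.9271-1.4001i, -1.4271-4.3920i] + 2·[-4, -5.5451+0.5020i, 0.0451+5.5676i, 0.0451-5.5676i, -5.5451-0.5020i]

Computing element-wise:
Z[0] = 5·(4) + 2·(-4) = 12
Z[1] = 5·(-1.4271+4.3920i) + 2·(-5.5451+0.5020i) = -18.2257+22.9640i
Z[2] = 5·(1.9271+1.4001i) + 2·(0.0451+5.5676i) = 9.7257+18.1357i
Z[3] = 5·(1.9271-1.4001i) + 2·(0.0451-5.5676i) = 9.7257-18.1357i
Z[4] = 5·(-1.4271-4.3920i) + 2·(-5.5451-0.5020i) = -18.2257-22.9640i

DFT(5x + 2y) = 5·X + 2·Y = [12, -18.2257+22.9640i, 9.7257+18.1357i, 9.7257-18.1357i, -18.2257-22.9640i]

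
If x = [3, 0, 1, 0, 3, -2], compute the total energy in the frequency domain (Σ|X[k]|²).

Parseval: Σ|x[n]|² = (1/N)Σ|X[k]|², so Σ|X[k]|² = N·Σ|x[n]|² = 6·23.0000

Σ|X[k]|² = N·Σ|x[n]|² = 6·23.0000 = 138.0000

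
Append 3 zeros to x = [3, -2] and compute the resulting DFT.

Original 2-point DFT: [1, 5]
Zero-padded 5-point DFT provides frequency interpolation.

DFT_5([x, 0, ...]) = [1, 2.3820+1.9021i, 4.6180+1.1756i, 4.6180-1.1756i, 2.3820-1.9021i]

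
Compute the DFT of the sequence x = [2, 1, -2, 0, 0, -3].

X[k] = Σ(n=0 to 5) x[n] · ω_6^(nk)
where ω_6 = e^(-2πi/6)

Computing each X[k]:
X[0] = -2
X[1] = 2.0000-1.7321i
X[2] = 4.0000-5.1962i
X[3] = 2
X[4] = 4.0000+5.1962i
X[5] = 2.0000+1.7321i

X = [-2, 2.0000-1.7321i, 4.0000-5.1962i, 2, 4.0000+5.1962i, 2.0000+1.7321i]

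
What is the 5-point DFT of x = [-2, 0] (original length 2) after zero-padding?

Original 2-point DFT: [-2, -2]
Zero-padded 5-point DFT provides frequency interpolation.

DFT_5([x, 0, ...]) = [-2, -2, -2, -2, -2]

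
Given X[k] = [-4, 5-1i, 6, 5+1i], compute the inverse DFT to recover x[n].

x[n] = (1/4) Σ(k=0 to 3) X[k] · e^(2πikn/4)

Computing each x[n]:
x[0] = 3
x[1] = -2
x[2] = -2
x[3] = -3

x = [3, -2, -2, -3]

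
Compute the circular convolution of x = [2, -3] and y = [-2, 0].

(x ⊛ y)[n] = Σ(m=0 to 1) x[m] · y[(n-m) mod 2]

Computing each output sample:
(x ⊛ y)[0] = -4
(x ⊛ y)[1] = 6

x ⊛ y = [-4, 6]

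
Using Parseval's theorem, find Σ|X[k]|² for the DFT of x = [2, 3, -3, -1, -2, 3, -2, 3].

Parseval: Σ|x[n]|² = (1/N)Σ|X[k]|², so Σ|X[k]|² = N·Σ|x[n]|² = 8·49.0000

Σ|X[k]|² = N·Σ|x[n]|² = 8·49.0000 = 392.0000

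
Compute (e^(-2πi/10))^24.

Since ω_10^10 = 1, powers reduce modulo 10.
24 mod 10 = 4
So ω_10^24 = ω_10^4 = e^(-2πi·4/10)

ω_10^24 = ω_10^4 = -0.8090-0.5878i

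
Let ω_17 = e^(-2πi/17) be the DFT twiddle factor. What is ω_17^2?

ω_17^2 = e^(-2πi·2/17)
= cos(-2π·2/17) + i·sin(-2π·2/17)
= cos(-4π/17) + i·sin(-4π/17)

ω_17^2 = cos(-4π/17) + i·sin(-4π/17) = 0.7390-0.6737i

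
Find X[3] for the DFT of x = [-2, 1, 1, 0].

X[3] = Σ(n=0 to 3) x[n] · ω_4^(3n) where ω_4 = e^(-2πi/4)
= (-2)·ω_4^0 + (1)·ω_4^3 + (1)·ω_4^6 + (0)·ω_4^9

X[3] = -3+1i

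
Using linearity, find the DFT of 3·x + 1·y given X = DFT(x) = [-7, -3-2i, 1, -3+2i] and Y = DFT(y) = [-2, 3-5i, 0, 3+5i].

By linearity: DFT(3x + 1y) = 3·DFT(x) + 1·DFT(y)
= 3·[-7, -3-2i, 1, -3+2i] + 1·[-2, 3-5i, 0, 3+5i]

Computing element-wise:
Z[0] = 3·(-7) + 1·(-2) = -23
Z[1] = 3·(-3-2i) + 1·(3-5i) = -6-11i
Z[2] = 3·(1) + 1·(0) = 3
Z[3] = 3·(-3+2i) + 1·(3+5i) = -6+11i

DFT(3x + 1y) = 3·X + 1·Y = [-23, -6-11i, 3, -6+11i]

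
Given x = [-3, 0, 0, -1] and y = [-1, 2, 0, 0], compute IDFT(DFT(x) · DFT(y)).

(x ⊛ y)[n] = Σ(m=0 to 3) x[m] · y[(n-m) mod 4]

Computing each output sample:
(x ⊛ y)[0] = 1
(x ⊛ y)[1] = -6
(x ⊛ y)[2] = 0
(x ⊛ y)[3] = 1

x ⊛ y = [1, -6, 0, 1]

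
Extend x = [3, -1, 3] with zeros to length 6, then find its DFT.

Original 3-point DFT: [5, 2.0000+3.4641i, 2.0000-3.4641i]
Zero-padded 6-point DFT provides frequency interpolation.

DFT_6([x, 0, ...]) = [5, 1.0000-1.7321i, 2.0000+3.4641i, 7, 2.0000-3.4641i, 1.0000+1.7321i]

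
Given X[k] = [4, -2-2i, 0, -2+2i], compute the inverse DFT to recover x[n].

x[n] = (1/4) Σ(k=0 to 3) X[k] · e^(2πikn/4)

Computing each x[n]:
x[0] = 0
x[1] = 2
x[2] = 2
x[3] = 0

x = [0, 2, 2, 0]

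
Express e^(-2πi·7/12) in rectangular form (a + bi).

ω_12^7 = e^(-2πi·7/12)
= cos(-2π·7/12) + i·sin(-2π·7/12)
= cos(-14π/12) + i·sin(-14π/12)

ω_12^7 = cos(-14π/12) + i·sin(-14π/12) = -0.8660+0.5000i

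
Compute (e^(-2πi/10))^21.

Since ω_10^10 = 1, powers reduce modulo 10.
21 mod 10 = 1
So ω_10^21 = ω_10^1 = e^(-2πi·1/10)

ω_10^21 = ω_10^1 = 0.8090-0.5878i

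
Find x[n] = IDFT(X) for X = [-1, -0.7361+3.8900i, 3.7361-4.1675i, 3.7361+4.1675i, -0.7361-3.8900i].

x[n] = (1/5) Σ(k=0 to 4) X[k] · e^(2πikn/5)

Computing each x[n]:
x[0] = 1
x[1] = -2
x[2] = -2
x[3] = 3
x[4] = -1

x = [1, -2, -2, 3, -1]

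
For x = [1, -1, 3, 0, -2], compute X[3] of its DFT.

X[3] = Σ(n=0 to 4) x[n] · ω_5^(3n) where ω_5 = e^(-2πi/5)
= (1)·ω_5^0 + (-1)·ω_5^3 + (3)·ω_5^6 + (0)·ω_5^9 + (-2)·ω_5^12

X[3] = 4.3541-2.2654i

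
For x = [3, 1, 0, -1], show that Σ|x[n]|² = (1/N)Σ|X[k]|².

Time domain:
Σ|x[n]|² = |3|² + |1|² + |0|² + |-1|² = 11.0000

Frequency domain:
(1/4)Σ|X[k]|² = (1/4)(|3|² + |3-2i|² + |3|² + |3+2i|²) = (1/4)·44.0000 = 11.0000

Both sides agree, confirming Parseval's theorem.

Σ|x[n]|² = (1/N)Σ|X[k]|² = 11.0000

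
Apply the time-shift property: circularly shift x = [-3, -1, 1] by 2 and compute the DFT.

Time shift by 2: X_shifted[k] = ω_3^(2k) · X[k]
Shifted x = [-1, 1, -3]

DFT(x[n-2]) = [-3, -3.4641i, 3.4641i]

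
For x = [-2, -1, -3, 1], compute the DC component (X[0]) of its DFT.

X[0] = Σ(n=0 to 3) x[n] · ω_4^0 = Σ x[n]
= (-2) + (-1) + (-3) + (1)

X[0] = -5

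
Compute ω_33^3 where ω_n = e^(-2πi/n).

ω_33^3 = e^(-2πi·3/33)
= cos(-2π·3/33) + i·sin(-2π·3/33)
= cos(-6π/33) + i·sin(-6π/33)

ω_33^3 = cos(-6π/33) + i·sin(-6π/33) = 0.8413-0.5406i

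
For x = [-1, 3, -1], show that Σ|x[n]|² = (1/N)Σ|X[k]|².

Time domain:
Σ|x[n]|² = |-1|² + |3|² + |-1|² = 11.0000

Frequency domain:
(1/3)Σ|X[k]|² = (1/3)(|1|² + |-2.0000-3.4641i|² + |-2.0000+3.4641i|²) = (1/3)·33.0000 = 11.0000

Both sides agree, confirming Parseval's theorem.

Σ|x[n]|² = (1/N)Σ|X[k]|² = 11.0000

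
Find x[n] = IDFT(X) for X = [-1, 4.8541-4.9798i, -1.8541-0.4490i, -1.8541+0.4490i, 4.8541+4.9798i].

x[n] = (1/5) Σ(k=0 to 4) X[k] · e^(2πikn/5)

Computing each x[n]:
x[0] = 1
x[1] = 3
x[2] = -1
x[3] = -3
x[4] = -1

x = [1, 3, -1, -3, -1]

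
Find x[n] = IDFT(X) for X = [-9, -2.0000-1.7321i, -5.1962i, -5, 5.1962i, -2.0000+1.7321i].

x[n] = (1/6) Σ(k=0 to 5) X[k] · e^(2πikn/6)

Computing each x[n]:
x[0] = -3
x[1] = 1
x[2] = -3
x[3] = 0
x[4] = -1
x[5] = -3

x = [-3, 1, -3, 0, -1, -3]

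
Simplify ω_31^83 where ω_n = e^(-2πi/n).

Since ω_31^31 = 1, powers reduce modulo 31.
83 mod 31 = 21
So ω_31^83 = ω_31^21 = e^(-2πi·21/31)

ω_31^83 = ω_31^21 = -0.4404+0.8978i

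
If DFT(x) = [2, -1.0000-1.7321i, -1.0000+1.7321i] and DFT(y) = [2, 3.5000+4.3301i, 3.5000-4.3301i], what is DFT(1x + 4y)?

By linearity: DFT(1x + 4y) = 1·DFT(x) + 4·DFT(y)
= 1·[2, -1.0000-1.7321i, -1.0000+1.7321i] + 4·[2, 3.5000+4.3301i, 3.5000-4.3301i]

Computing element-wise:
Z[0] = 1·(2) + 4·(2) = 10
Z[1] = 1·(-1.0000-1.7321i) + 4·(3.5000+4.3301i) = 13.0000+15.5883i
Z[2] = 1·(-1.0000+1.7321i) + 4·(3.5000-4.3301i) = 13.0000-15.5883i

DFT(1x + 4y) = 1·X + 4·Y = [10, 13.0000+15.5883i, 13.0000-15.5883i]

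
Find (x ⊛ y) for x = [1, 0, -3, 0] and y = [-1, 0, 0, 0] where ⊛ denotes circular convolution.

(x ⊛ y)[n] = Σ(m=0 to 3) x[m] · y[(n-m) mod 4]

Computing each output sample:
(x ⊛ y)[0] = -1
(x ⊛ y)[1] = 0
(x ⊛ y)[2] = 3
(x ⊛ y)[3] = 0

x ⊛ y = [-1, 0, 3, 0]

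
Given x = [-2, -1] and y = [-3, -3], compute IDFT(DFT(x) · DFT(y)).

(x ⊛ y)[n] = Σ(m=0 to 1) x[m] · y[(n-m) mod 2]

Computing each output sample:
(x ⊛ y)[0] = 9
(x ⊛ y)[1] = 9

x ⊛ y = [9, 9]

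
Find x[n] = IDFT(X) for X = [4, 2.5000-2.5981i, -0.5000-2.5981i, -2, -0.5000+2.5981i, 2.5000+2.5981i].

x[n] = (1/6) Σ(k=0 to 5) X[k] · e^(2πikn/6)

Computing each x[n]:
x[0] = 1
x[1] = 3
x[2] = 0
x[3] = 0
x[4] = 0
x[5] = 0

x = [1, 3, 0, 0, 0, 0]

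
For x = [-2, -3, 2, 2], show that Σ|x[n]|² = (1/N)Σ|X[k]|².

Time domain:
Σ|x[n]|² = |-2|² + |-3|² + |2|² + |2|² = 21.0000

Frequency domain:
(1/4)Σ|X[k]|² = (1/4)(|-1|² + |-4+5i|² + |1|² + |-4-5i|²) = (1/4)·84.0000 = 21.0000

Both sides agree, confirming Parseval's theorem.

Σ|x[n]|² = (1/N)Σ|X[k]|² = 21.0000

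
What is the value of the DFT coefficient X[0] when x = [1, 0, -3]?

X[0] = Σ(n=0 to 2) x[n] · ω_3^0 = Σ x[n]
= (1) + (0) + (-3)

X[0] = -2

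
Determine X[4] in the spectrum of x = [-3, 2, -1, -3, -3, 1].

X[4] = Σ(n=0 to 5) x[n] · ω_6^(4n) where ω_6 = e^(-2πi/6)
= (-3)·ω_6^0 + (2)·ω_6^4 + (-1)·ω_6^8 + (-3)·ω_6^12 + (-3)·ω_6^16 + (1)·ω_6^20

X[4] = -5.5000-0.8660i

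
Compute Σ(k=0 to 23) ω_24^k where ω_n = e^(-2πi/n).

Sum of all nth roots of unity equals 0 for n > 1 (geometric series with r ≠ 1).

0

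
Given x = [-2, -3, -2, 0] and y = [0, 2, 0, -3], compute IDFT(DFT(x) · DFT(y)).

(x ⊛ y)[n] = Σ(m=0 to 3) x[m] · y[(n-m) mod 4]

Computing each output sample:
(x ⊛ y)[0] = 9
(x ⊛ y)[1] = 2
(x ⊛ y)[2] = -6
(x ⊛ y)[3] = 2

x ⊛ y = [9, 2, -6, 2]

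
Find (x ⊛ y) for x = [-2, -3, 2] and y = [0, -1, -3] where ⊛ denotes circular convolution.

(x ⊛ y)[n] = Σ(m=0 to 2) x[m] · y[(n-m) mod 3]

Computing each output sample:
(x ⊛ y)[0] = 7
(x ⊛ y)[1] = -4
(x ⊛ y)[2] = 9

x ⊛ y = [7, -4, 9]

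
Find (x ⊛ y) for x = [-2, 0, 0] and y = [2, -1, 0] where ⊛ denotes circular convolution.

(x ⊛ y)[n] = Σ(m=0 to 2) x[m] · y[(n-m) mod 3]

Computing each output sample:
(x ⊛ y)[0] = -4
(x ⊛ y)[1] = 2
(x ⊛ y)[2] = 0

x ⊛ y = [-4, 2, 0]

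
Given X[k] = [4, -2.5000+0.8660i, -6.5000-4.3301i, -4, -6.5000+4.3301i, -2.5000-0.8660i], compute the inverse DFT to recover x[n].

x[n] = (1/6) Σ(k=0 to 5) X[k] · e^(2πikn/6)

Computing each x[n]:
x[0] = -3
x[1] = 3
x[2] = 0
x[3] = 0
x[4] = 3
x[5] = 1

x = [-3, 3, 0, 0, 3, 1]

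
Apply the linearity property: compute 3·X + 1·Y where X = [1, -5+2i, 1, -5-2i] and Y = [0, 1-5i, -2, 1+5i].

By linearity: DFT(3x + 1y) = 3·DFT(x) + 1·DFT(y)
= 3·[1, -5+2i, 1, -5-2i] + 1·[0, 1-5i, -2, 1+5i]

Computing element-wise:
Z[0] = 3·(1) + 1·(0) = 3
Z[1] = 3·(-5+2i) + 1·(1-5i) = -14+1i
Z[2] = 3·(1) + 1·(-2) = 1
Z[3] = 3·(-5-2i) + 1·(1+5i) = -14-1i

DFT(3x + 1y) = 3·X + 1·Y = [3, -14+1i, 1, -14-1i]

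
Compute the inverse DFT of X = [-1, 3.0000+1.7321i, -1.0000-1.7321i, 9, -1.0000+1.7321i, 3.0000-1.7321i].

x[n] = (1/6) Σ(k=0 to 5) X[k] · e^(2πikn/6)

Computing each x[n]:
x[0] = 2
x[1] = -1
x[2] = 0
x[3] = -3
x[4] = 2
x[5] = -1

x = [2, -1, 0, -3, 2, -1]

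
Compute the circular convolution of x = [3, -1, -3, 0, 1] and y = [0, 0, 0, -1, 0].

(x ⊛ y)[n] = Σ(m=0 to 4) x[m] · y[(n-m) mod 5]

Computing each output sample:
(x ⊛ y)[0] = 3
(x ⊛ y)[1] = 0
(x ⊛ y)[2] = -1
(x ⊛ y)[3] = -3
(x ⊛ y)[4] = 1

x ⊛ y = [3, 0, -1, -3, 1]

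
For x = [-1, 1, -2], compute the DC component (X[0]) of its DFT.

X[0] = Σ(n=0 to 2) x[n] · ω_3^0 = Σ x[n]
= (-1) + (1) + (-2)

X[0] = -2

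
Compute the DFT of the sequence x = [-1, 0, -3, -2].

X[k] = Σ(n=0 to 3) x[n] · ω_4^(nk)
where ω_4 = e^(-2πi/4)

Computing each X[k]:
X[0] = -6
X[1] = 2-2i
X[2] = -2
X[3] = 2+2i

X = [-6, 2-2i, -2, 2+2i]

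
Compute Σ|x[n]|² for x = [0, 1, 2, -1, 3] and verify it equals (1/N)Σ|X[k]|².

Time domain:
Σ|x[n]|² = |0|² + |1|² + |2|² + |-1|² + |3|² = 15.0000

Frequency domain:
(1/5)Σ|X[k]|² = (1/5)(|5|² + |0.4271+0.1388i|² + |-2.9271+4.0287i|² + |-2.9271-4.0287i|² + |0.4271-0.1388i|²) = (1/5)·75.0000 = 15.0000

Both sides agree, confirming Parseval's theorem.

Σ|x[n]|² = (1/N)Σ|X[k]|² = 15.0000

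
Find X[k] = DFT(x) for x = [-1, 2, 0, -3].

X[k] = Σ(n=0 to 3) x[n] · ω_4^(nk)
where ω_4 = e^(-2πi/4)

Computing each X[k]:
X[0] = -2
X[1] = -1-5i
X[2] = 0
X[3] = -1+5i

X = [-2, -1-5i, 0, -1+5i]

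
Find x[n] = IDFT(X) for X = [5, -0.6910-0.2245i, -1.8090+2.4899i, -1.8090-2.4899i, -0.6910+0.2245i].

x[n] = (1/5) Σ(k=0 to 4) X[k] · e^(2πikn/5)

Computing each x[n]:
x[0] = 0
x[1] = 1
x[2] = 2
x[3] = 0
x[4] = 2

x = [0, 1, 2, 0, 2]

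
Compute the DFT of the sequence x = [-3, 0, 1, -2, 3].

X[k] = Σ(n=0 to 4) x[n] · ω_5^(nk)
where ω_5 = e^(-2πi/5)

Computing each X[k]:
X[0] = -1
X[1] = -1.2639+1.0898i
X[2] = -5.7361+4.6165i
X[3] = -5.7361-4.6165i
X[4] = -1.2639-1.0898i

X = [-1, -1.2639+1.0898i, -5.7361+4.6165i, -5.7361-4.6165i, -1.2639-1.0898i]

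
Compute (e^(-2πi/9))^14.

Since ω_9^9 = 1, powers reduce modulo 9.
14 mod 9 = 5
So ω_9^14 = ω_9^5 = e^(-2πi·5/9)

ω_9^14 = ω_9^5 = -0.9397+0.3420i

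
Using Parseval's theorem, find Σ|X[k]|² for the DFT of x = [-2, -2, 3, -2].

Parseval: Σ|x[n]|² = (1/N)Σ|X[k]|², so Σ|X[k]|² = N·Σ|x[n]|² = 4·21.0000

Σ|X[k]|² = N·Σ|x[n]|² = 4·21.0000 = 84.0000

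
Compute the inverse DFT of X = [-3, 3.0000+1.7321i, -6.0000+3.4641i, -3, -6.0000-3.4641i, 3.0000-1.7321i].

x[n] = (1/6) Σ(k=0 to 5) X[k] · e^(2πikn/6)

Computing each x[n]:
x[0] = -2
x[1] = 0
x[2] = 0
x[3] = -3
x[4] = -1
x[5] = 3

x = [-2, 0, 0, -3, -1, 3]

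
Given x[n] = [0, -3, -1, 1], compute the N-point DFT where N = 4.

X[k] = Σ(n=0 to 3) x[n] · ω_4^(nk)
where ω_4 = e^(-2πi/4)

Computing each X[k]:
X[0] = -3
X[1] = 1+4i
X[2] = 1
X[3] = 1-4i

X = [-3, 1+4i, 1, 1-4i]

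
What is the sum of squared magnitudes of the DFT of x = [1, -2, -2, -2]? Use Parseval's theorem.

Parseval: Σ|x[n]|² = (1/N)Σ|X[k]|², so Σ|X[k]|² = N·Σ|x[n]|² = 4·13.0000

Σ|X[k]|² = N·Σ|x[n]|² = 4·13.0000 = 52.0000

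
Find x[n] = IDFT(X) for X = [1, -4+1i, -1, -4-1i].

x[n] = (1/4) Σ(k=0 to 3) X[k] · e^(2πikn/4)

Computing each x[n]:
x[0] = -2
x[1] = 0
x[2] = 2
x[3] = 1

x = [-2, 0, 2, 1]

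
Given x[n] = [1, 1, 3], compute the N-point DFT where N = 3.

X[k] = Σ(n=0 to 2) x[n] · ω_3^(nk)
where ω_3 = e^(-2πi/3)

Computing each X[k]:
X[0] = 5
X[1] = -1.0000+1.7321i
X[2] = -1.0000-1.7321i

X = [5, -1.0000+1.7321i, -1.0000-1.7321i]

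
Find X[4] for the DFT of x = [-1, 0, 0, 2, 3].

X[4] = Σ(n=0 to 4) x[n] · ω_5^(4n) where ω_5 = e^(-2πi/5)
= (-1)·ω_5^0 + (0)·ω_5^4 + (0)·ω_5^8 + (2)·ω_5^12 + (3)·ω_5^16

X[4] = -1.6910-4.0287i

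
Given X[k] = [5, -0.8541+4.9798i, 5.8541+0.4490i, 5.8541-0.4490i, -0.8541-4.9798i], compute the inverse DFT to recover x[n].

x[n] = (1/5) Σ(k=0 to 4) X[k] · e^(2πikn/5)

Computing each x[n]:
x[0] = 3
x[1] = -3
x[2] = 1
x[3] = 3
x[4] = 1

x = [3, -3, 1, 3, 1]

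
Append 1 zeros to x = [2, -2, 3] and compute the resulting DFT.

Original 3-point DFT: [3, 1.5000+4.3301i, 1.5000-4.3301i]
Zero-padded 4-point DFT provides frequency interpolation.

DFT_4([x, 0, ...]) = [3, -1+2i, 7, -1-2i]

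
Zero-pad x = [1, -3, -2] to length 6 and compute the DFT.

Original 3-point DFT: [-4, 3.5000+0.8660i, 3.5000-0.8660i]
Zero-padded 6-point DFT provides frequency interpolation.

DFT_6([x, 0, ...]) = [-4, 0.5000+4.3301i, 3.5000+0.8660i, 2, 3.5000-0.8660i, 0.5000-4.3301i]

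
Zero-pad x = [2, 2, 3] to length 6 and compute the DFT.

Original 3-point DFT: [7, -0.5000+0.8660i, -0.5000-0.8660i]
Zero-padded 6-point DFT provides frequency interpolation.

DFT_6([x, 0, ...]) = [7, 1.5000-4.3301i, -0.5000+0.8660i, 3, -0.5000-0.8660i, 1.5000+4.3301i]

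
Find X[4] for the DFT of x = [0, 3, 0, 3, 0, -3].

X[4] = Σ(n=0 to 5) x[n] · ω_6^(4n) where ω_6 = e^(-2πi/6)
= (0)·ω_6^0 + (3)·ω_6^4 + (0)·ω_6^8 + (3)·ω_6^12 + (0)·ω_6^16 + (-3)·ω_6^20

X[4] = 3.0000+5.1962i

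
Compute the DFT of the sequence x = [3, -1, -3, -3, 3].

X[k] = Σ(n=0 to 4) x[n] · ω_5^(nk)
where ω_5 = e^(-2πi/5)

Computing each X[k]:
X[0] = -1
X[1] = 8.4721+3.8042i
X[2] = -0.4721+2.3511i
X[3] = -0.4721-2.3511i
X[4] = 8.4721-3.8042i

X = [-1, 8.4721+3.8042i, -0.4721+2.3511i, -0.4721-2.3511i, 8.4721-3.8042i]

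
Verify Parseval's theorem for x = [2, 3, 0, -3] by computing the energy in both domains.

Time domain:
Σ|x[n]|² = |2|² + |3|² + |0|² + |-3|² = 22.0000

Frequency domain:
(1/4)Σ|X[k]|² = (1/4)(|2|² + |2-6i|² + |2|² + |2+6i|²) = (1/4)·88.0000 = 22.0000

Both sides agree, confirming Parseval's theorem.

Σ|x[n]|² = (1/N)Σ|X[k]|² = 22.0000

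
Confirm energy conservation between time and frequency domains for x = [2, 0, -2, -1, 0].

Time domain:
Σ|x[n]|² = |2|² + |0|² + |-2|² + |-1|² + |0|² = 9.0000

Frequency domain:
(1/5)Σ|X[k]|² = (1/5)(|-1|² + |4.4271+0.5878i|² + |1.0729-0.9511i|² + |1.0729+0.9511i|² + |4.4271-0.5878i|²) = (1/5)·45.0000 = 9.0000

Both sides agree, confirming Parseval's theorem.

Σ|x[n]|² = (1/N)Σ|X[k]|² = 9.0000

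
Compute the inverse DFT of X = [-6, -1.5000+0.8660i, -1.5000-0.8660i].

x[n] = (1/3) Σ(k=0 to 2) X[k] · e^(2πikn/3)

Computing each x[n]:
x[0] = -3
x[1] = -2
x[2] = -1

x = [-3, -2, -1]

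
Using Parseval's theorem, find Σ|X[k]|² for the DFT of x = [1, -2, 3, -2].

Parseval: Σ|x[n]|² = (1/N)Σ|X[k]|², so Σ|X[k]|² = N·Σ|x[n]|² = 4·18.0000

Σ|X[k]|² = N·Σ|x[n]|² = 4·18.0000 = 72.0000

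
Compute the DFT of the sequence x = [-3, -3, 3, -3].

X[k] = Σ(n=0 to 3) x[n] · ω_4^(nk)
where ω_4 = e^(-2πi/4)

Computing each X[k]:
X[0] = -6
X[1] = -6
X[2] = 6
X[3] = -6

X = [-6, -6, 6, -6]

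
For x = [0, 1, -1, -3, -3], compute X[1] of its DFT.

X[1] = Σ(n=0 to 4) x[n] · ω_5^(1n) where ω_5 = e^(-2πi/5)
= (0)·ω_5^0 + (1)·ω_5^1 + (-1)·ω_5^2 + (-3)·ω_5^3 + (-3)·ω_5^4

X[1] = 2.6180-4.9798i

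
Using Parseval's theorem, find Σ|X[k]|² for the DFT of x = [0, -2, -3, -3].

Parseval: Σ|x[n]|² = (1/N)Σ|X[k]|², so Σ|X[k]|² = N·Σ|x[n]|² = 4·22.0000

Σ|X[k]|² = N·Σ|x[n]|² = 4·22.0000 = 88.0000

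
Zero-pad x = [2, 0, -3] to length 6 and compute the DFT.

Original 3-point DFT: [-1, 3.5000-2.5981i, 3.5000+2.5981i]
Zero-padded 6-point DFT provides frequency interpolation.

DFT_6([x, 0, ...]) = [-1, 3.5000+2.5981i, 3.5000-2.5981i, -1, 3.5000+2.5981i, 3.5000-2.5981i]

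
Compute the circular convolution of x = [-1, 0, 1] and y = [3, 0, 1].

(x ⊛ y)[n] = Σ(m=0 to 2) x[m] · y[(n-m) mod 3]

Computing each output sample:
(x ⊛ y)[0] = -3
(x ⊛ y)[1] = 1
(x ⊛ y)[2] = 2

x ⊛ y = [-3, 1, 2]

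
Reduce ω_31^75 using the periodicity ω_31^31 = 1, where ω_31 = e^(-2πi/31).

Since ω_31^31 = 1, powers reduce modulo 31.
75 mod 31 = 13
So ω_31^75 = ω_31^13 = e^(-2πi·13/31)

ω_31^75 = ω_31^13 = -0.8743-0.4853i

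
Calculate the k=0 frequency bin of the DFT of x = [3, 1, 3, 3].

X[0] = Σ(n=0 to 3) x[n] · ω_4^0 = Σ x[n]
= (3) + (1) + (3) + (3)

X[0] = 10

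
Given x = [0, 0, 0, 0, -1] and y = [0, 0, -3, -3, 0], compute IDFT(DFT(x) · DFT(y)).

(x ⊛ y)[n] = Σ(m=0 to 4) x[m] · y[(n-m) mod 5]

Computing each output sample:
(x ⊛ y)[0] = 0
(x ⊛ y)[1] = 3
(x ⊛ y)[2] = 3
(x ⊛ y)[3] = 0
(x ⊛ y)[4] = 0

x ⊛ y = [0, 3, 3, 0, 0]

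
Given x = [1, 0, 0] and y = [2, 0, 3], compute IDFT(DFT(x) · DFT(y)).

(x ⊛ y)[n] = Σ(m=0 to 2) x[m] · y[(n-m) mod 3]

Computing each output sample:
(x ⊛ y)[0] = 2
(x ⊛ y)[1] = 0
(x ⊛ y)[2] = 3

x ⊛ y = [2, 0, 3]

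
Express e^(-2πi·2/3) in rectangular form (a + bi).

ω_3^2 = e^(-2πi·2/3)
= cos(-2π·2/3) + i·sin(-2π·2/3)
= cos(-4π/3) + i·sin(-4π/3)

ω_3^2 = cos(-4π/3) + i·sin(-4π/3) = -0.5000+0.8660i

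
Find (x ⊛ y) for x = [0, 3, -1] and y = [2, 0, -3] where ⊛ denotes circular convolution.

(x ⊛ y)[n] = Σ(m=0 to 2) x[m] · y[(n-m) mod 3]

Computing each output sample:
(x ⊛ y)[0] = -9
(x ⊛ y)[1] = 9
(x ⊛ y)[2] = -2

x ⊛ y = [-9, 9, -2]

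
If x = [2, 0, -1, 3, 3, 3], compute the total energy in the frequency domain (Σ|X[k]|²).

Parseval: Σ|x[n]|² = (1/N)Σ|X[k]|², so Σ|X[k]|² = N·Σ|x[n]|² = 6·32.0000

Σ|X[k]|² = N·Σ|x[n]|² = 6·32.0000 = 192.0000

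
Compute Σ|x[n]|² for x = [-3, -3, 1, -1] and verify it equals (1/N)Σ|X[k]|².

Time domain:
Σ|x[n]|² = |-3|² + |-3|² + |1|² + |-1|² = 20.0000

Frequency domain:
(1/4)Σ|X[k]|² = (1/4)(|-6|² + |-4+2i|² + |2|² + |-4-2i|²) = (1/4)·80.0000 = 20.0000

Both sides agree, confirming Parseval's theorem.

Σ|x[n]|² = (1/N)Σ|X[k]|² = 20.0000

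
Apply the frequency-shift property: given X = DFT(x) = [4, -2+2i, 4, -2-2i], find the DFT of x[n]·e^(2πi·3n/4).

Modulation property: DFT(ω_4^(-3n)·x[n]) = X[(k-3) mod 4], so circularly shift X by 3 positions.

X[k-3] = [-2+2i, 4, -2-2i, 4]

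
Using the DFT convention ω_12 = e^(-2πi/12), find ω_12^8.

ω_12^8 = e^(-2πi·8/12)
= cos(-2π·8/12) + i·sin(-2π·8/12)
= cos(-16π/12) + i·sin(-16π/12)

ω_12^8 = cos(-16π/12) + i·sin(-16π/12) = -0.5000+0.8660i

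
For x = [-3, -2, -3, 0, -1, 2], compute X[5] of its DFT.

X[5] = Σ(n=0 to 5) x[n] · ω_6^(5n) where ω_6 = e^(-2πi/6)
= (-3)·ω_6^0 + (-2)·ω_6^5 + (-3)·ω_6^10 + (0)·ω_6^15 + (-1)·ω_6^20 + (2)·ω_6^25

X[5] = -1.0000-5.1962i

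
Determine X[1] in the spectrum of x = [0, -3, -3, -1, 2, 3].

X[1] = Σ(n=0 to 5) x[n] · ω_6^(1n) where ω_6 = e^(-2πi/6)
= (0)·ω_6^0 + (-3)·ω_6^1 + (-3)·ω_6^2 + (-1)·ω_6^3 + (2)·ω_6^4 + (3)·ω_6^5

X[1] = 1.5000+9.5263i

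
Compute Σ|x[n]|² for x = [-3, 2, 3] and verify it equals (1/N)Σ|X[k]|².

Time domain:
Σ|x[n]|² = |-3|² + |2|² + |3|² = 22.0000

Frequency domain:
(1/3)Σ|X[k]|² = (1/3)(|2|² + |-5.5000+0.8660i|² + |-5.5000-0.8660i|²) = (1/3)·66.0000 = 22.0000

Both sides agree, confirming Parseval's theorem.

Σ|x[n]|² = (1/N)Σ|X[k]|² = 22.0000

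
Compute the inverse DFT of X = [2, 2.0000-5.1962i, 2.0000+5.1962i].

x[n] = (1/3) Σ(k=0 to 2) X[k] · e^(2πikn/3)

Computing each x[n]:
x[0] = 2
x[1] = 3
x[2] = -3

x = [2, 3, -3]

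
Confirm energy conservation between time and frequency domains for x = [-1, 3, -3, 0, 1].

Time domain:
Σ|x[n]|² = |-1|² + |3|² + |-3|² + |0|² + |1|² = 20.0000

Frequency domain:
(1/5)Σ|X[k]|² = (1/5)(|0|² + |2.6631-0.1388i|² + |-5.1631-4.0287i|² + |-5.1631+4.0287i|² + |2.6631+0.1388i|²) = (1/5)·100.0000 = 20.0000

Both sides agree, confirming Parseval's theorem.

Σ|x[n]|² = (1/N)Σ|X[k]|² = 20.0000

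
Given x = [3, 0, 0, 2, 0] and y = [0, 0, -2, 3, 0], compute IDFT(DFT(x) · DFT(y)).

(x ⊛ y)[n] = Σ(m=0 to 4) x[m] · y[(n-m) mod 5]

Computing each output sample:
(x ⊛ y)[0] = -4
(x ⊛ y)[1] = 6
(x ⊛ y)[2] = -6
(x ⊛ y)[3] = 9
(x ⊛ y)[4] = 0

x ⊛ y = [-4, 6, -6, 9, 0]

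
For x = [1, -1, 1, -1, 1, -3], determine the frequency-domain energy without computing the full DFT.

Parseval: Σ|x[n]|² = (1/N)Σ|X[k]|², so Σ|X[k]|² = N·Σ|x[n]|² = 6·14.0000

Σ|X[k]|² = N·Σ|x[n]|² = 6·14.0000 = 84.0000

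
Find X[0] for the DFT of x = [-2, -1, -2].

X[0] = Σ(n=0 to 2) x[n] · ω_3^0 = Σ x[n]
= (-2) + (-1) + (-2)

X[0] = -5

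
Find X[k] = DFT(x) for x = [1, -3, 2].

X[k] = Σ(n=0 to 2) x[n] · ω_3^(nk)
where ω_3 = e^(-2πi/3)

Computing each X[k]:
X[0] = 0
X[1] = 1.5000+4.3301i
X[2] = 1.5000-4.3301i

X = [0, 1.5000+4.3301i, 1.5000-4.3301i]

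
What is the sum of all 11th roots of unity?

Sum of all nth roots of unity equals 0 for n > 1 (geometric series with r ≠ 1).

0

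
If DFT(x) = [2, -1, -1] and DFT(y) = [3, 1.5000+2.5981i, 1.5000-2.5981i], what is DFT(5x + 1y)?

By linearity: DFT(5x + 1y) = 5·DFT(x) + 1·DFT(y)
= 5·[2, -1, -1] + 1·[3, 1.5000+2.5981i, 1.5000-2.5981i]

Computing element-wise:
Z[0] = 5·(2) + 1·(3) = 13
Z[1] = 5·(-1) + 1·(1.5000+2.5981i) = -3.5000+2.5981i
Z[2] = 5·(-1) + 1·(1.5000-2.5981i) = -3.5000-2.5981i

DFT(5x + 1y) = 5·X + 1·Y = [13, -3.5000+2.5981i, -3.5000-2.5981i]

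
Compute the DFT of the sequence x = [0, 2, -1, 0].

X[k] = Σ(n=0 to 3) x[n] · ω_4^(nk)
where ω_4 = e^(-2πi/4)

Computing each X[k]:
X[0] = 1
X[1] = 1-2i
X[2] = -3
X[3] = 1+2i

X = [1, 1-2i, -3, 1+2i]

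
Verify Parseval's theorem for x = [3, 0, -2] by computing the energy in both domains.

Time domain:
Σ|x[n]|² = |3|² + |0|² + |-2|² = 13.0000

Frequency domain:
(1/3)Σ|X[k]|² = (1/3)(|1|² + |4.0000-1.7321i|² + |4.0000+1.7321i|²) = (1/3)·39.0000 = 13.0000

Both sides agree, confirming Parseval's theorem.

Σ|x[n]|² = (1/N)Σ|X[k]|² = 13.0000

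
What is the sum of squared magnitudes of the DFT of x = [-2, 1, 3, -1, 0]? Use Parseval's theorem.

Parseval: Σ|x[n]|² = (1/N)Σ|X[k]|², so Σ|X[k]|² = N·Σ|x[n]|² = 5·15.0000

Σ|X[k]|² = N·Σ|x[n]|² = 5·15.0000 = 75.0000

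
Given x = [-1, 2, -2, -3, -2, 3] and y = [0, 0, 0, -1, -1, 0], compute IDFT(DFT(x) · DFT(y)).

(x ⊛ y)[n] = Σ(m=0 to 5) x[m] · y[(n-m) mod 6]

Computing each output sample:
(x ⊛ y)[0] = 5
(x ⊛ y)[1] = 5
(x ⊛ y)[2] = -1
(x ⊛ y)[3] = -2
(x ⊛ y)[4] = -1
(x ⊛ y)[5] = 0

x ⊛ y = [5, 5, -1, -2, -1, 0]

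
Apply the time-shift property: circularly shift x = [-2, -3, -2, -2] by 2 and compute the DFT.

Time shift by 2: X_shifted[k] = ω_4^(2k) · X[k]
Shifted x = [-2, -2, -2, -3]

DFT(x[n-2]) = [-9, -1i, 1, 1i]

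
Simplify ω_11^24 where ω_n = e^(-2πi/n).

Since ω_11^11 = 1, powers reduce modulo 11.
24 mod 11 = 2
So ω_11^24 = ω_11^2 = e^(-2πi·2/11)

ω_11^24 = ω_11^2 = 0.4154-0.9096i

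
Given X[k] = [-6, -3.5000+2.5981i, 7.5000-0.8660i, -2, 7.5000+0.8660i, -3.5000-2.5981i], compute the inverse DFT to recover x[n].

x[n] = (1/6) Σ(k=0 to 5) X[k] · e^(2πikn/6)

Computing each x[n]:
x[0] = 0
x[1] = -3
x[2] = -3
x[3] = 3
x[4] = -1
x[5] = -2

x = [0, -3, -3, 3, -1, -2]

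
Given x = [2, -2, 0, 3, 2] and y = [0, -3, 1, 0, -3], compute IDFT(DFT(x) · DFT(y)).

(x ⊛ y)[n] = Σ(m=0 to 4) x[m] · y[(n-m) mod 5]

Computing each output sample:
(x ⊛ y)[0] = 3
(x ⊛ y)[1] = -4
(x ⊛ y)[2] = -1
(x ⊛ y)[3] = -8
(x ⊛ y)[4] = -15

x ⊛ y = [3, -4, -1, -8, -15]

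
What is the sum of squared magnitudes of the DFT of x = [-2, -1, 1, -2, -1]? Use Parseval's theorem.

Parseval: Σ|x[n]|² = (1/N)Σ|X[k]|², so Σ|X[k]|² = N·Σ|x[n]|² = 5·11.0000

Σ|X[k]|² = N·Σ|x[n]|² = 5·11.0000 = 55.0000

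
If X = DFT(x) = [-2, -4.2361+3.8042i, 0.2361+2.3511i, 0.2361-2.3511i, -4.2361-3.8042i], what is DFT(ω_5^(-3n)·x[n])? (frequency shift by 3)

Modulation property: DFT(ω_5^(-3n)·x[n]) = X[(k-3) mod 5], so circularly shift X by 3 positions.

X[k-3] = [0.2361+2.3511i, 0.2361-2.3511i, -4.2361-3.8042i, -2, -4.2361+3.8042i]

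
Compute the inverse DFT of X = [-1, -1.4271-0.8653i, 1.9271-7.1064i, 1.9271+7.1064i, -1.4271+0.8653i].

x[n] = (1/5) Σ(k=0 to 4) X[k] · e^(2πikn/5)

Computing each x[n]:
x[0] = 0
x[1] = 1
x[2] = -2
x[3] = 3
x[4] = -3

x = [0, 1, -2, 3, -3]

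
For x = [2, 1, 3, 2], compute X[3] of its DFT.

X[3] = Σ(n=0 to 3) x[n] · ω_4^(3n) where ω_4 = e^(-2πi/4)
= (2)·ω_4^0 + (1)·ω_4^3 + (3)·ω_4^6 + (2)·ω_4^9

X[3] = -1-1i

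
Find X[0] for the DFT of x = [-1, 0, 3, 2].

X[0] = Σ(n=0 to 3) x[n] · ω_4^0 = Σ x[n]
= (-1) + (0) + (3) + (2)

X[0] = 4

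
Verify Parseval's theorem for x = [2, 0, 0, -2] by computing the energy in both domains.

Time domain:
Σ|x[n]|² = |2|² + |0|² + |0|² + |-2|² = 8.0000

Frequency domain:
(1/4)Σ|X[k]|² = (1/4)(|0|² + |2-2i|² + |4|² + |2+2i|²) = (1/4)·32.0000 = 8.0000

Both sides agree, confirming Parseval's theorem.

Σ|x[n]|² = (1/N)Σ|X[k]|² = 8.0000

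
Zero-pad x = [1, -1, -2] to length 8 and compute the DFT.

Original 3-point DFT: [-2, 2.5000-0.8660i, 2.5000+0.8660i]
Zero-padded 8-point DFT provides frequency interpolation.

DFT_8([x, 0, ...]) = [-2, 0.2929+2.7071i, 3+1i, 1.7071-1.2929i, 0, 1.7071+1.2929i, 3-1i, 0.2929-2.7071i]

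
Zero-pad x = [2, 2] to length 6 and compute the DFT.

Original 2-point DFT: [4, 0]
Zero-padded 6-point DFT provides frequency interpolation.

DFT_6([x, 0, ...]) = [4, 3.0000-1.7321i, 1.0000-1.7321i, 0, 1.0000+1.7321i, 3.0000+1.7321i]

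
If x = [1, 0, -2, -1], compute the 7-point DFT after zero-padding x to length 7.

Original 4-point DFT: [-2, 3-1i, 0, 3+1i]
Zero-padded 7-point DFT provides frequency interpolation.

DFT_7([x, 0, ...]) = [-2, 2.3460+2.3837i, 2.1784-1.6496i, -0.0245-0.5887i, -0.0245+0.5887i, 2.1784+1.6496i, 2.3460-2.3837i]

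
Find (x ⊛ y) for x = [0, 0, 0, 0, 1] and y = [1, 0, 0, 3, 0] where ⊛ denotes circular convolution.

(x ⊛ y)[n] = Σ(m=0 to 4) x[m] · y[(n-m) mod 5]

Computing each output sample:
(x ⊛ y)[0] = 0
(x ⊛ y)[1] = 0
(x ⊛ y)[2] = 3
(x ⊛ y)[3] = 0
(x ⊛ y)[4] = 1

x ⊛ y = [0, 0, 3, 0, 1]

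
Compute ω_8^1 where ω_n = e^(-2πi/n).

ω_8^1 = e^(-2πi·1/8)
= cos(-2π·1/8) + i·sin(-2π·1/8)
= cos(-2π/8) + i·sin(-2π/8)

ω_8^1 = cos(-2π/8) + i·sin(-2π/8) = 0.7071-0.7071i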